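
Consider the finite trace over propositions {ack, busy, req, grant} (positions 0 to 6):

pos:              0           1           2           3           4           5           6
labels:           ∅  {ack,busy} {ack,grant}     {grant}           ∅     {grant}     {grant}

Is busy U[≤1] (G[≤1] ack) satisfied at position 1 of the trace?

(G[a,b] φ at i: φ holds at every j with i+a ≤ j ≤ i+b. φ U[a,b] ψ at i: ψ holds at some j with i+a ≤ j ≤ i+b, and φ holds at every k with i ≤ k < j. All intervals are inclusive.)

Need some j in [1,2] with G[≤1] ack, and busy at every k in [1,j-1].
  j=1: G[≤1] ack holds; no prefix to check → satisfied.

Holds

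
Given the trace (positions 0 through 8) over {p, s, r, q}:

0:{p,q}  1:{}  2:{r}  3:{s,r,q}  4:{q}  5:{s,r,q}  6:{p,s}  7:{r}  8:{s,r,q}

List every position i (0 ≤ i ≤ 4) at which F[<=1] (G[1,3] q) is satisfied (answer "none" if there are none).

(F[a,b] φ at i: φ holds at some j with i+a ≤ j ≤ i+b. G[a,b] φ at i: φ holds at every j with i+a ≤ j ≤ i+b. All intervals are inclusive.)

Evaluate at each i in [0,4]:
  i=0: ✗ (none in [0,1])
  i=1: ✓ (witness j=2)
  i=2: ✓ (witness j=2)
  i=3: ✗ (none in [3,4])
  i=4: ✗ (none in [4,5])

1, 2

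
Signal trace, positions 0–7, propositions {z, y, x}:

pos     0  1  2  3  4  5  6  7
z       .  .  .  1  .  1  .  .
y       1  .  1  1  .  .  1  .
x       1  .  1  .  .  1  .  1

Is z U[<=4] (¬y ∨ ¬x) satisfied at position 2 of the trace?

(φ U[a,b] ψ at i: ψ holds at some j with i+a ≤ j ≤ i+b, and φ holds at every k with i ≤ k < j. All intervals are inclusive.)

Need some j in [2,6] with (¬y ∨ ¬x), and z at every k in [2,j-1].
  j=2: (¬y ∨ ¬x) false.
  j=3: (¬y ∨ ¬x) holds, but z fails at k=2 → not this j.
  j=4: (¬y ∨ ¬x) holds, but z fails at k=2 → not this j.
  j=5: (¬y ∨ ¬x) holds, but z fails at k=2 → not this j.
  j=6: (¬y ∨ ¬x) holds, but z fails at k=2 → not this j.
No j in the window works → until fails.

Does not hold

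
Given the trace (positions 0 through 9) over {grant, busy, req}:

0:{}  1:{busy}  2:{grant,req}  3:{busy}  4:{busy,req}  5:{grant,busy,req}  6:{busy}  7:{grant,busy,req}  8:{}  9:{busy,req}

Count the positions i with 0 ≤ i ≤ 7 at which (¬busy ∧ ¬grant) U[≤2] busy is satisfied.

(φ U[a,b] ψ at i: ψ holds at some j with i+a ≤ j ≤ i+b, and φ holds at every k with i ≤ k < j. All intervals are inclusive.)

7

Evaluate at each i in [0,7]:
  i=0: ✓ (rhs at j=1; lhs holds on [0,0])
  i=1: ✓ (rhs at j=1)
  i=2: ✗ (lhs fails at k=2 before rhs at j=3)
  i=3: ✓ (rhs at j=3)
  i=4: ✓ (rhs at j=4)
  i=5: ✓ (rhs at j=5)
  i=6: ✓ (rhs at j=6)
  i=7: ✓ (rhs at j=7)
Positions where it holds: {0, 1, 3, 4, 5, 6, 7} → 7.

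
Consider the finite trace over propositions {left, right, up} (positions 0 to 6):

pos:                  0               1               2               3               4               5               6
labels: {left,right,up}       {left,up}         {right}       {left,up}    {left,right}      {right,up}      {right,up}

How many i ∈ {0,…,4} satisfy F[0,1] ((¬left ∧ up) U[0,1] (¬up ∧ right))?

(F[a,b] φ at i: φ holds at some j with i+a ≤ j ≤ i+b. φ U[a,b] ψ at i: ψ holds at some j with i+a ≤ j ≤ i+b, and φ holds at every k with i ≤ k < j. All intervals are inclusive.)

4

Evaluate at each i in [0,4]:
  i=0: ✗ (none in [0,1])
  i=1: ✓ (witness j=2)
  i=2: ✓ (witness j=2)
  i=3: ✓ (witness j=4)
  i=4: ✓ (witness j=4)
Positions where it holds: {1, 2, 3, 4} → 4.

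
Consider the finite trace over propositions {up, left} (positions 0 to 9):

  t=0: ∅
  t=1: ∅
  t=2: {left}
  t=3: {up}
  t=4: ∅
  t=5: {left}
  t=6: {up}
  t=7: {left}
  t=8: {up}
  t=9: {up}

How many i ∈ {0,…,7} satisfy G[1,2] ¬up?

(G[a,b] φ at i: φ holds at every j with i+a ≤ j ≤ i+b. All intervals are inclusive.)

2

Evaluate at each i in [0,7]:
  i=0: ✓ (all of [1,2])
  i=1: ✗ (fails at j=3)
  i=2: ✗ (fails at j=3)
  i=3: ✓ (all of [4,5])
  i=4: ✗ (fails at j=6)
  i=5: ✗ (fails at j=6)
  i=6: ✗ (fails at j=8)
  i=7: ✗ (fails at j=8)
Positions where it holds: {0, 3} → 2.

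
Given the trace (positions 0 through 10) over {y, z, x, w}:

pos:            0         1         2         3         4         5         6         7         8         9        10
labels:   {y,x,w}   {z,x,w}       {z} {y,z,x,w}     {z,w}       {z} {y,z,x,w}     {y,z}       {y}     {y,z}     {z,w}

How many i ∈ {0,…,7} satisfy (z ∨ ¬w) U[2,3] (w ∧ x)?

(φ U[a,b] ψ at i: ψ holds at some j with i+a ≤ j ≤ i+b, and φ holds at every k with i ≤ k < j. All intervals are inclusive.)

3

Evaluate at each i in [0,7]:
  i=0: ✗ (lhs fails at k=0 before rhs at j=3)
  i=1: ✓ (rhs at j=3; lhs holds on [1,2])
  i=2: ✗ (no rhs in [4,5])
  i=3: ✓ (rhs at j=6; lhs holds on [3,5])
  i=4: ✓ (rhs at j=6; lhs holds on [4,5])
  i=5: ✗ (no rhs in [7,8])
  i=6: ✗ (no rhs in [8,9])
  i=7: ✗ (no rhs in [9,10])
Positions where it holds: {1, 3, 4} → 3.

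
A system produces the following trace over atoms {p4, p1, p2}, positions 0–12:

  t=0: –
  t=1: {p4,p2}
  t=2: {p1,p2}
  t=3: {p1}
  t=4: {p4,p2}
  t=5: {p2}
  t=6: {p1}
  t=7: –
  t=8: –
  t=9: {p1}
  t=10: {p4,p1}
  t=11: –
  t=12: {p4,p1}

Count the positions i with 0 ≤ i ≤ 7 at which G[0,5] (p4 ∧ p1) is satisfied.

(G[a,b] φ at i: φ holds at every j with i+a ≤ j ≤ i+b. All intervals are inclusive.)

0

Evaluate at each i in [0,7]:
  i=0: ✗ (fails at j=0)
  i=1: ✗ (fails at j=1)
  i=2: ✗ (fails at j=2)
  i=3: ✗ (fails at j=3)
  i=4: ✗ (fails at j=4)
  i=5: ✗ (fails at j=5)
  i=6: ✗ (fails at j=6)
  i=7: ✗ (fails at j=7)
Positions where it holds: {} → 0.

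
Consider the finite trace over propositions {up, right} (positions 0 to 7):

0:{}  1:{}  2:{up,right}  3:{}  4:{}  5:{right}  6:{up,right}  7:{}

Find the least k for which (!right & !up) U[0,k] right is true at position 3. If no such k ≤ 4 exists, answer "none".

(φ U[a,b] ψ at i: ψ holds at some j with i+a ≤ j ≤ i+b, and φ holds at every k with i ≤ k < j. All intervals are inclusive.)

2

Need earliest j ≥ 3 with right, and (!right & !up) at every k in [3,j-1].
  j=3: rhs fails.
  j=4: rhs fails.
  j=5: rhs holds; lhs holds on [3,4]. k = 2.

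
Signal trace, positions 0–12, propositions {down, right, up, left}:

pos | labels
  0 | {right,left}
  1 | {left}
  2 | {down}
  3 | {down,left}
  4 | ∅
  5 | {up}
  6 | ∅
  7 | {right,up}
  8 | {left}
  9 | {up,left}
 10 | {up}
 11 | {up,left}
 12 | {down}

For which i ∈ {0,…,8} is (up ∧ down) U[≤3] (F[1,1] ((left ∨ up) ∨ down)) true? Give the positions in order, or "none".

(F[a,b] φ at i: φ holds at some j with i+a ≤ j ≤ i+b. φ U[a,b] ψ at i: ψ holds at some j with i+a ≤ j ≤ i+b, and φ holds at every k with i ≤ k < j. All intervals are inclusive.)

Evaluate at each i in [0,8]:
  i=0: ✓ (rhs at j=0)
  i=1: ✓ (rhs at j=1)
  i=2: ✓ (rhs at j=2)
  i=3: ✗ (lhs fails at k=3 before rhs at j=4)
  i=4: ✓ (rhs at j=4)
  i=5: ✗ (lhs fails at k=5 before rhs at j=6)
  i=6: ✓ (rhs at j=6)
  i=7: ✓ (rhs at j=7)
  i=8: ✓ (rhs at j=8)

0, 1, 2, 4, 6, 7, 8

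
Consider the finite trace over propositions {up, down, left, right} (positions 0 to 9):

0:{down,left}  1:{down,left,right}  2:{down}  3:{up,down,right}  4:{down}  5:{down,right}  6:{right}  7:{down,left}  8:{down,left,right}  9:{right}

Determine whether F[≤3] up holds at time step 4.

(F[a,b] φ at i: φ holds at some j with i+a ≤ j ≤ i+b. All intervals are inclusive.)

Check up at each j in [4,7]:
  j=4: false
  j=5: false
  j=6: false
  j=7: false
No position in the window satisfies it → formula fails.

Does not hold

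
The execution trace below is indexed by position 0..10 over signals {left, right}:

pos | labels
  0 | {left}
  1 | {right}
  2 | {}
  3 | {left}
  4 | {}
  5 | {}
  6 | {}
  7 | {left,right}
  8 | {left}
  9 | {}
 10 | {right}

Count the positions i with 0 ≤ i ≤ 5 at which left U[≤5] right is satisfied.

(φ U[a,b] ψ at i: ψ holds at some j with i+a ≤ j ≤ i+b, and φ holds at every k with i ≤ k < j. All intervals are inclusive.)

Evaluate at each i in [0,5]:
  i=0: ✓ (rhs at j=1; lhs holds on [0,0])
  i=1: ✓ (rhs at j=1)
  i=2: ✗ (lhs fails at k=2 before rhs at j=7)
  i=3: ✗ (lhs fails at k=4 before rhs at j=7)
  i=4: ✗ (lhs fails at k=4 before rhs at j=7)
  i=5: ✗ (lhs fails at k=5 before rhs at j=7)
Positions where it holds: {0, 1} → 2.

2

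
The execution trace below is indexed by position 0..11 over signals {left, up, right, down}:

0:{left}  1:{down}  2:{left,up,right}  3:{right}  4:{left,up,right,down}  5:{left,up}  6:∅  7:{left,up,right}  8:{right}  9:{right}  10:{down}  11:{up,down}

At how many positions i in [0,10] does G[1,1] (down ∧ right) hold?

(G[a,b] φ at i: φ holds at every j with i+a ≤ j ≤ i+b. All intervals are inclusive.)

Evaluate at each i in [0,10]:
  i=0: ✗ (fails at j=1)
  i=1: ✗ (fails at j=2)
  i=2: ✗ (fails at j=3)
  i=3: ✓ (all of [4,4])
  i=4: ✗ (fails at j=5)
  i=5: ✗ (fails at j=6)
  i=6: ✗ (fails at j=7)
  i=7: ✗ (fails at j=8)
  i=8: ✗ (fails at j=9)
  i=9: ✗ (fails at j=10)
  i=10: ✗ (fails at j=11)
Positions where it holds: {3} → 1.

1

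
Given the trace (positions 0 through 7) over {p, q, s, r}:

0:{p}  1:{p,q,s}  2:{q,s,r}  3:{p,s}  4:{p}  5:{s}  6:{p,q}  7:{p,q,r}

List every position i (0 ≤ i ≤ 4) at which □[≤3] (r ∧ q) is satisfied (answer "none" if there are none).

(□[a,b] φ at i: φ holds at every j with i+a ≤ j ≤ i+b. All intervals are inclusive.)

none

Evaluate at each i in [0,4]:
  i=0: ✗ (fails at j=0)
  i=1: ✗ (fails at j=1)
  i=2: ✗ (fails at j=3)
  i=3: ✗ (fails at j=3)
  i=4: ✗ (fails at j=4)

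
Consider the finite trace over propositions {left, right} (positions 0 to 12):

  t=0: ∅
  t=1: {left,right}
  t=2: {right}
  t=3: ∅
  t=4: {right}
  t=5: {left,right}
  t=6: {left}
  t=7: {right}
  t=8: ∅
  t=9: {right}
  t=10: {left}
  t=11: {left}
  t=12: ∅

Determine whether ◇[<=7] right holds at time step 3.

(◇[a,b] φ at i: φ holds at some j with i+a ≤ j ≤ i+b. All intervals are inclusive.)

Check right at each j in [3,10]:
  j=3: false
  j=4: true
  j=5: true
  j=6: false
  j=7: true
  j=8: false
  j=9: true
  j=10: false
Found at j=4 → formula holds.

True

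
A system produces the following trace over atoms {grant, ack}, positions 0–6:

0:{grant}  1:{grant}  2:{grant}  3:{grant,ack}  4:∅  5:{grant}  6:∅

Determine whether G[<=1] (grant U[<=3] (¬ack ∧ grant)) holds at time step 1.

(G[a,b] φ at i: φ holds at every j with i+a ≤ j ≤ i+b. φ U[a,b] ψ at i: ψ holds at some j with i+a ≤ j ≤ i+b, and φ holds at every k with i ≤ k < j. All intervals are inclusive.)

Check (grant U[<=3] (¬ack ∧ grant)) at every j in [1,2]:
  j=1: holds
  j=2: holds
All positions satisfy it → formula holds.

Holds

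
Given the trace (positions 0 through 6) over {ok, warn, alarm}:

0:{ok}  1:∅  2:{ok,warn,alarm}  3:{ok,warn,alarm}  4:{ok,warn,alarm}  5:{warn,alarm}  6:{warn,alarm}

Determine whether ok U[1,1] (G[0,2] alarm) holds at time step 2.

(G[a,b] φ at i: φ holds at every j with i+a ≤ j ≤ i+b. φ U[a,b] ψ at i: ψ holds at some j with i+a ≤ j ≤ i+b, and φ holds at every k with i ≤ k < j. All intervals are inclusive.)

Need some j in [3,3] with G[0,2] alarm, and ok at every k in [2,j-1].
  j=3: G[0,2] alarm holds; ok holds at every k in [2,2] → satisfied.

True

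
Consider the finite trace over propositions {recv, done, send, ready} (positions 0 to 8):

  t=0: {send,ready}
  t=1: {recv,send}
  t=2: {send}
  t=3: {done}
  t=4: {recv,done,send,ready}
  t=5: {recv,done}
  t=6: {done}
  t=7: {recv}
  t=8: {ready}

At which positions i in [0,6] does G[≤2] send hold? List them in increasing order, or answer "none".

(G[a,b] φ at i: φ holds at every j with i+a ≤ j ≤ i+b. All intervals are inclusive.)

Evaluate at each i in [0,6]:
  i=0: ✓ (all of [0,2])
  i=1: ✗ (fails at j=3)
  i=2: ✗ (fails at j=3)
  i=3: ✗ (fails at j=3)
  i=4: ✗ (fails at j=5)
  i=5: ✗ (fails at j=5)
  i=6: ✗ (fails at j=6)

0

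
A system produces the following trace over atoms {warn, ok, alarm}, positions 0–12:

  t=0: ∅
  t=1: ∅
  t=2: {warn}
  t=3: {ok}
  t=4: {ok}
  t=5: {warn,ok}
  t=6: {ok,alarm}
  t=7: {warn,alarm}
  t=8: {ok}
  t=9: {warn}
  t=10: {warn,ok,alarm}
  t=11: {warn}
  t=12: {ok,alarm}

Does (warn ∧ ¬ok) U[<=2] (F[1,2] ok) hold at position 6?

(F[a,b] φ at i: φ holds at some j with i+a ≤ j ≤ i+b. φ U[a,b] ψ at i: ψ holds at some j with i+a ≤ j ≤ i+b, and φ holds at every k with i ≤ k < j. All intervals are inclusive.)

Yes

Need some j in [6,8] with F[1,2] ok, and (warn ∧ ¬ok) at every k in [6,j-1].
  j=6: F[1,2] ok holds; no prefix to check → satisfied.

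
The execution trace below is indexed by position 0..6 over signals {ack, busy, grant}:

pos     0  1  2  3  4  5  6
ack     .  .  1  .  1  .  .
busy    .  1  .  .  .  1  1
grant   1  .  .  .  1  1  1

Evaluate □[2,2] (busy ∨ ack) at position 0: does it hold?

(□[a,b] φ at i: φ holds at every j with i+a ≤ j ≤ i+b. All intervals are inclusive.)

Check (busy ∨ ack) at every j in [2,2]:
  j=2: true
All positions satisfy it → formula holds.

Yes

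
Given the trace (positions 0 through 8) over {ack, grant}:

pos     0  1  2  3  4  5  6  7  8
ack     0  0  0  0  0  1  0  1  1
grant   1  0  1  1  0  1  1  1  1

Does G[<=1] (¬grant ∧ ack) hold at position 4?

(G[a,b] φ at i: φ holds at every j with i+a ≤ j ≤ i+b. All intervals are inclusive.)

No

Check (¬grant ∧ ack) at every j in [4,5]:
  j=4: false
  j=5: false
Fails at j=4 → formula fails.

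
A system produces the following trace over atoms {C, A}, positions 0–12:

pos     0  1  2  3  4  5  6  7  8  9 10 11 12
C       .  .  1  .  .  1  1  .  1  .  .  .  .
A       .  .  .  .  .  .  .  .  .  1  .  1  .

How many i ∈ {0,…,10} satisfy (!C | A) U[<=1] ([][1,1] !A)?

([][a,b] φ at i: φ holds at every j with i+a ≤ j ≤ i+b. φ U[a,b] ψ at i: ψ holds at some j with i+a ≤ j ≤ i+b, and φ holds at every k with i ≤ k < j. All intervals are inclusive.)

10

Evaluate at each i in [0,10]:
  i=0: ✓ (rhs at j=0)
  i=1: ✓ (rhs at j=1)
  i=2: ✓ (rhs at j=2)
  i=3: ✓ (rhs at j=3)
  i=4: ✓ (rhs at j=4)
  i=5: ✓ (rhs at j=5)
  i=6: ✓ (rhs at j=6)
  i=7: ✓ (rhs at j=7)
  i=8: ✗ (lhs fails at k=8 before rhs at j=9)
  i=9: ✓ (rhs at j=9)
  i=10: ✓ (rhs at j=11; lhs holds on [10,10])
Positions where it holds: {0, 1, 2, 3, 4, 5, 6, 7, 9, 10} → 10.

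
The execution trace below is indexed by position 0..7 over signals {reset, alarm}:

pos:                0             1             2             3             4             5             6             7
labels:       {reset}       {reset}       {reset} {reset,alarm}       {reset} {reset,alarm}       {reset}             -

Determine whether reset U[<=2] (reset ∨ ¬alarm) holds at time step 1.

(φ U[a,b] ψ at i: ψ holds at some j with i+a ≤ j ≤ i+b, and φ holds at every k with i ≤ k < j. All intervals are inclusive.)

Need some j in [1,3] with (reset ∨ ¬alarm), and reset at every k in [1,j-1].
  j=1: (reset ∨ ¬alarm) holds; no prefix to check → satisfied.

Yes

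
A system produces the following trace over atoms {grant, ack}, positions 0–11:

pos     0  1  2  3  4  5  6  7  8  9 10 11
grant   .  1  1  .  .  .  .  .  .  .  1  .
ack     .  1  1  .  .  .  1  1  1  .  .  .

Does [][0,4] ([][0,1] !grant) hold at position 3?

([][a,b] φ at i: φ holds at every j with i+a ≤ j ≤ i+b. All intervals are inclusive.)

True

Check [][0,1] !grant at every j in [3,7]:
  j=3: holds on [3,4]
  j=4: holds on [4,5]
  j=5: holds on [5,6]
  j=6: holds on [6,7]
  j=7: holds on [7,8]
All positions satisfy it → formula holds.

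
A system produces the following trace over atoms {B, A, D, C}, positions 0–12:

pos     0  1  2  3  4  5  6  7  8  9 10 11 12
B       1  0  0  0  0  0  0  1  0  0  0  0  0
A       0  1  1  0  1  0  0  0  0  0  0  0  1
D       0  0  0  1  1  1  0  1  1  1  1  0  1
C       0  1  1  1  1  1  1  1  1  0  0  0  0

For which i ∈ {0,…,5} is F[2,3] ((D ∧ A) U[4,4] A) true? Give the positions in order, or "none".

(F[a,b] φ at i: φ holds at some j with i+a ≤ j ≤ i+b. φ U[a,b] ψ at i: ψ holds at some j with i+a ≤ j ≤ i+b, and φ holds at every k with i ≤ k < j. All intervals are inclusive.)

Evaluate at each i in [0,5]:
  i=0: ✗ (none in [2,3])
  i=1: ✗ (none in [3,4])
  i=2: ✗ (none in [4,5])
  i=3: ✗ (none in [5,6])
  i=4: ✗ (none in [6,7])
  i=5: ✗ (none in [7,8])

none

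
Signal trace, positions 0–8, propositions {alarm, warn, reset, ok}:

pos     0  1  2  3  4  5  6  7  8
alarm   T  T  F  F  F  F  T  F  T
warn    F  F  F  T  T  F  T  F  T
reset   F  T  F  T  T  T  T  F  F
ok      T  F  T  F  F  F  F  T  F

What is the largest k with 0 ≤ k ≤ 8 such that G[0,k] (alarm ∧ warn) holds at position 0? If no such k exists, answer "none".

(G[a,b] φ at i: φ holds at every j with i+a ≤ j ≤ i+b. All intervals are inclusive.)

(alarm ∧ warn) must hold from j=0 onward; find where it first fails.
  j=0: fails → no k works.

none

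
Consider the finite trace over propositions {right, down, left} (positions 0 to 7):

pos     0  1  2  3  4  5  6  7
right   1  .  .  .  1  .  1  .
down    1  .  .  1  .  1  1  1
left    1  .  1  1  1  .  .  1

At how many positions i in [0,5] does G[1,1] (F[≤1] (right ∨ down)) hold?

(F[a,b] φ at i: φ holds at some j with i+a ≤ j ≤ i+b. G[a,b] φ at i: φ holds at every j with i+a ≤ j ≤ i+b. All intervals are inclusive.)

Evaluate at each i in [0,5]:
  i=0: ✗ (fails at j=1)
  i=1: ✓ (all of [2,2])
  i=2: ✓ (all of [3,3])
  i=3: ✓ (all of [4,4])
  i=4: ✓ (all of [5,5])
  i=5: ✓ (all of [6,6])
Positions where it holds: {1, 2, 3, 4, 5} → 5.

5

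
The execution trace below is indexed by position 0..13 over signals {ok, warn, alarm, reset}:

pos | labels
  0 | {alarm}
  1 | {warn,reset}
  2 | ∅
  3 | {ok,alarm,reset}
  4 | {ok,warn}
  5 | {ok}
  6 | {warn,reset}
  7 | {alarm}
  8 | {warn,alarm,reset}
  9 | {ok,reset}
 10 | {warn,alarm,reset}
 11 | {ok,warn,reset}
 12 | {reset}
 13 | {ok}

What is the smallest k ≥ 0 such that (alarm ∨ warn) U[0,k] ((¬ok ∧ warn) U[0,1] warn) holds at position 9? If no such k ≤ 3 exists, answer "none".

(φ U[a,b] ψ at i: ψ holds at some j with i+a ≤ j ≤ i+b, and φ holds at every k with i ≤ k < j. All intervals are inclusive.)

none

Need earliest j ≥ 9 with ((¬ok ∧ warn) U[0,1] warn), and (alarm ∨ warn) at every k in [9,j-1].
  j=9: rhs fails.
  j=10: rhs holds but lhs fails at k=9.
  j=11: rhs holds but lhs fails at k=9.
  j=12: rhs fails.
No witness within the range → none.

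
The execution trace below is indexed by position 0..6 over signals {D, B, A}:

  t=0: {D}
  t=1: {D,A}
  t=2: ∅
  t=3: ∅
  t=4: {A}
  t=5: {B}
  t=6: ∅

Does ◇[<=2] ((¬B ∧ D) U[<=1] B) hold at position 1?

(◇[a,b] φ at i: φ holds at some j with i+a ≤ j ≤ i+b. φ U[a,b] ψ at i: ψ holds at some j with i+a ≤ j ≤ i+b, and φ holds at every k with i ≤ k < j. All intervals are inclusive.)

No

Check ((¬B ∧ D) U[<=1] B) at each j in [1,3]:
  j=1: fails
  j=2: fails
  j=3: fails
No position in the window satisfies it → formula fails.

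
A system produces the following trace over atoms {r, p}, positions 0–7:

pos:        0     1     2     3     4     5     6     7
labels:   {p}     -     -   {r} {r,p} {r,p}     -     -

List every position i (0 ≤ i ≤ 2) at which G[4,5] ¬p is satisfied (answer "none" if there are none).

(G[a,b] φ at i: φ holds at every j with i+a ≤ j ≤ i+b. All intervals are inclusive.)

Evaluate at each i in [0,2]:
  i=0: ✗ (fails at j=4)
  i=1: ✗ (fails at j=5)
  i=2: ✓ (all of [6,7])

2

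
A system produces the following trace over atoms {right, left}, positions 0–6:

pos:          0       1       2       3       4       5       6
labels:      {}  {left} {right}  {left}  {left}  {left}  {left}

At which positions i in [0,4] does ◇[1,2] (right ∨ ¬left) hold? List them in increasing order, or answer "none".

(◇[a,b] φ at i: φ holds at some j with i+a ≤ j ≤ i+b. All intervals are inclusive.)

Evaluate at each i in [0,4]:
  i=0: ✓ (witness j=2)
  i=1: ✓ (witness j=2)
  i=2: ✗ (none in [3,4])
  i=3: ✗ (none in [4,5])
  i=4: ✗ (none in [5,6])

0, 1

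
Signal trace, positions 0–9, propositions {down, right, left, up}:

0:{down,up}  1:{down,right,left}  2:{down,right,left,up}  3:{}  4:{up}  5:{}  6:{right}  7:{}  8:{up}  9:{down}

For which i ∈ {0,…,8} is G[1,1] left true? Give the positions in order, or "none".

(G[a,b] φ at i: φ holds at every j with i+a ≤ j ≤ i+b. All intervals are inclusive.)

Evaluate at each i in [0,8]:
  i=0: ✓ (all of [1,1])
  i=1: ✓ (all of [2,2])
  i=2: ✗ (fails at j=3)
  i=3: ✗ (fails at j=4)
  i=4: ✗ (fails at j=5)
  i=5: ✗ (fails at j=6)
  i=6: ✗ (fails at j=7)
  i=7: ✗ (fails at j=8)
  i=8: ✗ (fails at j=9)

0, 1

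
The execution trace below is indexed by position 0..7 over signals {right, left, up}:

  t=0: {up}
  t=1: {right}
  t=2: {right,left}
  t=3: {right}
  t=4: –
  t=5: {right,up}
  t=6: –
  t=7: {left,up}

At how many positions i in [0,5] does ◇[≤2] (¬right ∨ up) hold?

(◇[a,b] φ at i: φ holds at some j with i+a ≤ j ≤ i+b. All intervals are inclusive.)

5

Evaluate at each i in [0,5]:
  i=0: ✓ (witness j=0)
  i=1: ✗ (none in [1,3])
  i=2: ✓ (witness j=4)
  i=3: ✓ (witness j=4)
  i=4: ✓ (witness j=4)
  i=5: ✓ (witness j=5)
Positions where it holds: {0, 2, 3, 4, 5} → 5.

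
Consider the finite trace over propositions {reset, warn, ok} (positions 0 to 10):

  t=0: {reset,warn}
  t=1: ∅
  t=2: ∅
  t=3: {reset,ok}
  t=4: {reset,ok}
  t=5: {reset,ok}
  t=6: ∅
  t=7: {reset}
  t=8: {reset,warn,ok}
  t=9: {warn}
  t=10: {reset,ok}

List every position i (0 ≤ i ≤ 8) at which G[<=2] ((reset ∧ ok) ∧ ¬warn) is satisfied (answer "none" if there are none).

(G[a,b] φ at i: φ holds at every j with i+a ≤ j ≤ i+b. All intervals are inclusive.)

Evaluate at each i in [0,8]:
  i=0: ✗ (fails at j=0)
  i=1: ✗ (fails at j=1)
  i=2: ✗ (fails at j=2)
  i=3: ✓ (all of [3,5])
  i=4: ✗ (fails at j=6)
  i=5: ✗ (fails at j=6)
  i=6: ✗ (fails at j=6)
  i=7: ✗ (fails at j=7)
  i=8: ✗ (fails at j=8)

3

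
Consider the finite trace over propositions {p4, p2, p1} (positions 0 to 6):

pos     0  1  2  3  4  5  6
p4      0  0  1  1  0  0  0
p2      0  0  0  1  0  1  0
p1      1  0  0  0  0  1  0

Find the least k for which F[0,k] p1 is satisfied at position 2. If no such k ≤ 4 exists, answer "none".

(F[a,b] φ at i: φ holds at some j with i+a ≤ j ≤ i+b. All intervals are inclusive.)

3

Scan j = 2,3,… for p1:
  j=2: fails
  j=3: fails
  j=4: fails
  j=5: holds
First hit at j=5, so smallest k = 5-2 = 3.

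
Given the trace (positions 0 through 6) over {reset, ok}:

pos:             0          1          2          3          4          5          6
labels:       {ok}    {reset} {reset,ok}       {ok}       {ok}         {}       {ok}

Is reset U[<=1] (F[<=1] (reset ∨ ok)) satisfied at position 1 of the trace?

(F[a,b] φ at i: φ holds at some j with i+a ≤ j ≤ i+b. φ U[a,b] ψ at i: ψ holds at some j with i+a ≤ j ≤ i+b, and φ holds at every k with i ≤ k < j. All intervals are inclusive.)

Need some j in [1,2] with F[<=1] (reset ∨ ok), and reset at every k in [1,j-1].
  j=1: F[<=1] (reset ∨ ok) holds; no prefix to check → satisfied.

Yes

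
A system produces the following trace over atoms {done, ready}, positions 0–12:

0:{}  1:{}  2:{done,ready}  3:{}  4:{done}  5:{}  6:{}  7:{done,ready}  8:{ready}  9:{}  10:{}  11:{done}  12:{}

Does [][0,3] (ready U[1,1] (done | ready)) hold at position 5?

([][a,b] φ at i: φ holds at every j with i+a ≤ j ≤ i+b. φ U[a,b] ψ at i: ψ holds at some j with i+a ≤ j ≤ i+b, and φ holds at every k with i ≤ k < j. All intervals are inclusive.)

Does not hold

Check (ready U[1,1] (done | ready)) at every j in [5,8]:
  j=5: fails
  j=6: fails
  j=7: holds
  j=8: fails
Fails at j=5 → formula fails.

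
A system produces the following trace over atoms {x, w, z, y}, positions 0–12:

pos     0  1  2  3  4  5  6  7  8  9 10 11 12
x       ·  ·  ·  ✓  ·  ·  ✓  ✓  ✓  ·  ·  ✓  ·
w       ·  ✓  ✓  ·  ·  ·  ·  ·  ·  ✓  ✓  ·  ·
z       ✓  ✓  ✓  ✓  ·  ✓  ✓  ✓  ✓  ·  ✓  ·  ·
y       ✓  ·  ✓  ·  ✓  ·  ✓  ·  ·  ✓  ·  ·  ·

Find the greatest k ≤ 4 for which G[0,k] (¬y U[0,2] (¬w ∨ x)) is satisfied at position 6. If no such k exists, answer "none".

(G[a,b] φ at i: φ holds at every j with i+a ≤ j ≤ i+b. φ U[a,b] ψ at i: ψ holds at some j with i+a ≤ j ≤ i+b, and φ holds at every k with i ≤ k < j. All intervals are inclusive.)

2

(¬y U[0,2] (¬w ∨ x)) must hold from j=6 onward; find where it first fails.
  j=6: holds
  j=7: holds
  j=8: holds
  j=9: fails
Holds on [6,8], so largest k = 2.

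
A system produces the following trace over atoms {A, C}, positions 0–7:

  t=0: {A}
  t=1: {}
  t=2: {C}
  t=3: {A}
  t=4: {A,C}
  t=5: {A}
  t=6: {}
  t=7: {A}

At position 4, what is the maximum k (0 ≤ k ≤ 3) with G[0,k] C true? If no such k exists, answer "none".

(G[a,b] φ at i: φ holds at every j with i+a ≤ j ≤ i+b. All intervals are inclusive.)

0

C must hold from j=4 onward; find where it first fails.
  j=4: holds
  j=5: fails
Holds on [4,4], so largest k = 0.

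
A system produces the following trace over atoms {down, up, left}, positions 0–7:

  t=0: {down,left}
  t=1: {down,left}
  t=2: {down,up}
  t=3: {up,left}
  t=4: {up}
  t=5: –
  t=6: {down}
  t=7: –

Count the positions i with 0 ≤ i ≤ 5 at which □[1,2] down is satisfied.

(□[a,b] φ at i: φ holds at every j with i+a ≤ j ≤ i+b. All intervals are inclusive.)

Evaluate at each i in [0,5]:
  i=0: ✓ (all of [1,2])
  i=1: ✗ (fails at j=3)
  i=2: ✗ (fails at j=3)
  i=3: ✗ (fails at j=4)
  i=4: ✗ (fails at j=5)
  i=5: ✗ (fails at j=7)
Positions where it holds: {0} → 1.

1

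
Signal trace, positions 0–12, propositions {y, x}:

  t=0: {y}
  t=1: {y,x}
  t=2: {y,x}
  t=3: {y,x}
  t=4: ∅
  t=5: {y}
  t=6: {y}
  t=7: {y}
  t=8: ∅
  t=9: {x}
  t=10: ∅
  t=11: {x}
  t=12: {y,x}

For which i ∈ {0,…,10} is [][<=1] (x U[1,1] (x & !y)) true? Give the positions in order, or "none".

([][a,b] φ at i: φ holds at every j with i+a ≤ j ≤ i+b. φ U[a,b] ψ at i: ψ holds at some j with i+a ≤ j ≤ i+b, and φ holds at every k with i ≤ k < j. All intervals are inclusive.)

Evaluate at each i in [0,10]:
  i=0: ✗ (fails at j=0)
  i=1: ✗ (fails at j=1)
  i=2: ✗ (fails at j=2)
  i=3: ✗ (fails at j=3)
  i=4: ✗ (fails at j=4)
  i=5: ✗ (fails at j=5)
  i=6: ✗ (fails at j=6)
  i=7: ✗ (fails at j=7)
  i=8: ✗ (fails at j=8)
  i=9: ✗ (fails at j=9)
  i=10: ✗ (fails at j=10)

none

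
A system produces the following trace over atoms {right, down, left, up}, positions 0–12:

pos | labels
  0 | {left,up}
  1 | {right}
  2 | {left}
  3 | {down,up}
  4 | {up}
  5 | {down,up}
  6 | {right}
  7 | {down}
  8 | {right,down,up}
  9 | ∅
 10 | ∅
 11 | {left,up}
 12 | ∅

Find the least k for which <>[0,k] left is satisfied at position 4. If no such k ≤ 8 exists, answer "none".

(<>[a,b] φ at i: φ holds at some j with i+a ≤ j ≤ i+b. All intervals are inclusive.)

7

Scan j = 4,5,… for left:
  j=4: fails
  j=5: fails
  j=6: fails
  j=7: fails
  j=8: fails
  j=9: fails
  j=10: fails
  j=11: holds
First hit at j=11, so smallest k = 11-4 = 7.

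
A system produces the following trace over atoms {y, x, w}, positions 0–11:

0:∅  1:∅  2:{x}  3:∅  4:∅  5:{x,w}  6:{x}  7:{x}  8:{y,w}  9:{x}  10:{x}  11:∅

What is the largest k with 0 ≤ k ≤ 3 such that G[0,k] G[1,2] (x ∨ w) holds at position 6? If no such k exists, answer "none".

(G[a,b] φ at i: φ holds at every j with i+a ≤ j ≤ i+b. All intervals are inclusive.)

2

G[1,2] (x ∨ w) must hold from j=6 onward; find where it first fails.
  j=6: holds
  j=7: holds
  j=8: holds
  j=9: fails
Holds on [6,8], so largest k = 2.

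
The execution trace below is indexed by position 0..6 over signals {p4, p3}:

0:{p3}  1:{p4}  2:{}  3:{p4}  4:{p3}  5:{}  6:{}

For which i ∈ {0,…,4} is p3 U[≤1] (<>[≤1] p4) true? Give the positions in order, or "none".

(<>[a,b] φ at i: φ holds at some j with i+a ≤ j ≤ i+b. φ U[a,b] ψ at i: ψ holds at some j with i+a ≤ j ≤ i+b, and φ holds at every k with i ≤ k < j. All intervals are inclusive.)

Evaluate at each i in [0,4]:
  i=0: ✓ (rhs at j=0)
  i=1: ✓ (rhs at j=1)
  i=2: ✓ (rhs at j=2)
  i=3: ✓ (rhs at j=3)
  i=4: ✗ (no rhs in [4,5])

0, 1, 2, 3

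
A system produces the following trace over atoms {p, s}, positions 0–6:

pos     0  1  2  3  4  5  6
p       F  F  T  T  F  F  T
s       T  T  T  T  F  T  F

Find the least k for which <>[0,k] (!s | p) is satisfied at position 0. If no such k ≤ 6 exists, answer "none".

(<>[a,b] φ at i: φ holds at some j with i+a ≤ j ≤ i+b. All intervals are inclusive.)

2

Scan j = 0,1,… for (!s | p):
  j=0: fails
  j=1: fails
  j=2: holds
First hit at j=2, so smallest k = 2-0 = 2.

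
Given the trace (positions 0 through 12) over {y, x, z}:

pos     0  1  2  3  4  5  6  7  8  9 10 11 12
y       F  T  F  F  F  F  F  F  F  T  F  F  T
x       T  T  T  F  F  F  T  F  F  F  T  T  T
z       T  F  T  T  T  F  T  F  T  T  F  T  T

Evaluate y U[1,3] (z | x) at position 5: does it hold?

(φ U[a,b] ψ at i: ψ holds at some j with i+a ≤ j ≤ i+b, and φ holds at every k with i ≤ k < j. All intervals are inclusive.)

Need some j in [6,8] with (z | x), and y at every k in [5,j-1].
  j=6: (z | x) holds, but y fails at k=5 → not this j.
  j=7: (z | x) false.
  j=8: (z | x) holds, but y fails at k=5 → not this j.
No j in the window works → until fails.

No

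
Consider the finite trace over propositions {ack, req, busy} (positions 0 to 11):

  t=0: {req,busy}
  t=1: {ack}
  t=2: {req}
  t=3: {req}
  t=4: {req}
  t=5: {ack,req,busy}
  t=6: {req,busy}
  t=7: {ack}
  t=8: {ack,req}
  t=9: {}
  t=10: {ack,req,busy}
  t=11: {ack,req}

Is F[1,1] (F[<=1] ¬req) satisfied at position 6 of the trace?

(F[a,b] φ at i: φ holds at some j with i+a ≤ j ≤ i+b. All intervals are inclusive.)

Check F[<=1] ¬req at each j in [7,7]:
  j=7: holds (witness at 7)
Found at j=7 → formula holds.

Yes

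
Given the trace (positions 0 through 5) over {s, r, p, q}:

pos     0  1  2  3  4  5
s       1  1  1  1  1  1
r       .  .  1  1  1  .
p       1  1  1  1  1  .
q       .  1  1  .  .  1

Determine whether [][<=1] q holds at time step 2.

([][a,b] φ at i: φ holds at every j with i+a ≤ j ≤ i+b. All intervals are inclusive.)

Check q at every j in [2,3]:
  j=2: true
  j=3: false
Fails at j=3 → formula fails.

No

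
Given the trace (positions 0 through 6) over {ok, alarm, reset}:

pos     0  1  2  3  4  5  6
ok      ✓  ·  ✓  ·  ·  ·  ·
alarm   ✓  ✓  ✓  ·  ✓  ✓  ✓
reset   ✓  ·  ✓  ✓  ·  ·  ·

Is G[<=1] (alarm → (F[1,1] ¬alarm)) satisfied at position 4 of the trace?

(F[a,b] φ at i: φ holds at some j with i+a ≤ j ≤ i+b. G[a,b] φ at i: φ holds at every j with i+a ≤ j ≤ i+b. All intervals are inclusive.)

False

Check (alarm → (F[1,1] ¬alarm)) at every j in [4,5]:
  j=4: antecedent true; consequent fails (none in [5,5]) → ✗
  j=5: antecedent true; consequent fails (none in [6,6]) → ✗
Fails at j=4 → formula fails.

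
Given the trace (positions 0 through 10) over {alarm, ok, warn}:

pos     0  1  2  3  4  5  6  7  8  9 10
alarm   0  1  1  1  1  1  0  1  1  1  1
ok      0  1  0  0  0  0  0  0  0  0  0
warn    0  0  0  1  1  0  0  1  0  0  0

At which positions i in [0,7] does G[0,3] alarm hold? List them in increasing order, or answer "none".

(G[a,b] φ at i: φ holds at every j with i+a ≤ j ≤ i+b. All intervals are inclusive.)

1, 2, 7

Evaluate at each i in [0,7]:
  i=0: ✗ (fails at j=0)
  i=1: ✓ (all of [1,4])
  i=2: ✓ (all of [2,5])
  i=3: ✗ (fails at j=6)
  i=4: ✗ (fails at j=6)
  i=5: ✗ (fails at j=6)
  i=6: ✗ (fails at j=6)
  i=7: ✓ (all of [7,10])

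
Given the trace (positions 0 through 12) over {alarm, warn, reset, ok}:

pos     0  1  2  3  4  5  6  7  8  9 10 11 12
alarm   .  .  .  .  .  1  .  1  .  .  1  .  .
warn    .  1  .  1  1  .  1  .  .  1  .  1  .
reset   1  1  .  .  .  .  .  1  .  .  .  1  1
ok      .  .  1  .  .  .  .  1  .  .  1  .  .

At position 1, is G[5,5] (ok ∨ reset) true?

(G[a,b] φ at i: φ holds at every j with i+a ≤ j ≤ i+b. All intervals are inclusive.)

Check (ok ∨ reset) at every j in [6,6]:
  j=6: false
Fails at j=6 → formula fails.

No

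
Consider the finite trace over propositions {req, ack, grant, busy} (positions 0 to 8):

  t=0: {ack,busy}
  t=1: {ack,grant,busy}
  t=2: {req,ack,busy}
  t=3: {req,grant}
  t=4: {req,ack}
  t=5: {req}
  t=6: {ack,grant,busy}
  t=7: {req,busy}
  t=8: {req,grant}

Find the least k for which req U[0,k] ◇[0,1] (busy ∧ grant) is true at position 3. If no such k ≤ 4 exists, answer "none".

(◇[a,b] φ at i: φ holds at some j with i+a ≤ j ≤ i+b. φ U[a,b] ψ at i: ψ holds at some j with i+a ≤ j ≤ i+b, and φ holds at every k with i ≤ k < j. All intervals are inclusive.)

2

Need earliest j ≥ 3 with ◇[0,1] (busy ∧ grant), and req at every k in [3,j-1].
  j=3: rhs fails.
  j=4: rhs fails.
  j=5: rhs holds; lhs holds on [3,4]. k = 2.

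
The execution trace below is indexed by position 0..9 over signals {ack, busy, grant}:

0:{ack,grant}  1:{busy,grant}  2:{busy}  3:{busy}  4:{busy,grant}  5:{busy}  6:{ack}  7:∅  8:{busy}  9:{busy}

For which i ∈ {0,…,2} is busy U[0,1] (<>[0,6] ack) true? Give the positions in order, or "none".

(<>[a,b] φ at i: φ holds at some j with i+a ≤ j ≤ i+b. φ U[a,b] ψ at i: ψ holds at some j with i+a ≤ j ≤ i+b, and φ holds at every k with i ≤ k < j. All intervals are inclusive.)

Evaluate at each i in [0,2]:
  i=0: ✓ (rhs at j=0)
  i=1: ✓ (rhs at j=1)
  i=2: ✓ (rhs at j=2)

0, 1, 2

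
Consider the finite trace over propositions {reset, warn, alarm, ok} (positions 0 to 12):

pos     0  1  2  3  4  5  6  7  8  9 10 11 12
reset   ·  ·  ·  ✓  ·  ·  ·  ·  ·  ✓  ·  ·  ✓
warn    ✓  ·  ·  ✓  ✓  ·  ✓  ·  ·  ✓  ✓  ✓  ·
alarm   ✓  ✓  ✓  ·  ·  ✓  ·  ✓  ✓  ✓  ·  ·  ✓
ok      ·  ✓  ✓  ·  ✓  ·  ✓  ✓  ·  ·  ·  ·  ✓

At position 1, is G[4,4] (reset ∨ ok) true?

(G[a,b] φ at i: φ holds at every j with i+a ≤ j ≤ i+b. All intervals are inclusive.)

No

Check (reset ∨ ok) at every j in [5,5]:
  j=5: false
Fails at j=5 → formula fails.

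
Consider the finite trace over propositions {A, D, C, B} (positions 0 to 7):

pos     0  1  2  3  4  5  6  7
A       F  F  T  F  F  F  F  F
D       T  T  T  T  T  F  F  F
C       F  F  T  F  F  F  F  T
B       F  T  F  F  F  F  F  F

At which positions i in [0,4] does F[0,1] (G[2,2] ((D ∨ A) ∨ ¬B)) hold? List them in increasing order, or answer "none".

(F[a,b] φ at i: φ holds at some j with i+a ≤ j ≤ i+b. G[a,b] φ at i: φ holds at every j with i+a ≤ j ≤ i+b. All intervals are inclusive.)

Evaluate at each i in [0,4]:
  i=0: ✓ (witness j=0)
  i=1: ✓ (witness j=1)
  i=2: ✓ (witness j=2)
  i=3: ✓ (witness j=3)
  i=4: ✓ (witness j=4)

0, 1, 2, 3, 4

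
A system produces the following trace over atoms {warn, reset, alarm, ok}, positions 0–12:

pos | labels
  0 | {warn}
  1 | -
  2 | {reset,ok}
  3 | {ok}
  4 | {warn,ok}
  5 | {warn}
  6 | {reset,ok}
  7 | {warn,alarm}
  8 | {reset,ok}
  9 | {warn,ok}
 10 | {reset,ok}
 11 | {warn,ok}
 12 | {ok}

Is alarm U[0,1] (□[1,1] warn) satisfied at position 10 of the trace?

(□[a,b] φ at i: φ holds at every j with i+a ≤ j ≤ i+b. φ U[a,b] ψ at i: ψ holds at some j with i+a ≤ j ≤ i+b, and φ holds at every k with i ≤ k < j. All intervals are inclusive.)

Yes

Need some j in [10,11] with □[1,1] warn, and alarm at every k in [10,j-1].
  j=10: □[1,1] warn holds; no prefix to check → satisfied.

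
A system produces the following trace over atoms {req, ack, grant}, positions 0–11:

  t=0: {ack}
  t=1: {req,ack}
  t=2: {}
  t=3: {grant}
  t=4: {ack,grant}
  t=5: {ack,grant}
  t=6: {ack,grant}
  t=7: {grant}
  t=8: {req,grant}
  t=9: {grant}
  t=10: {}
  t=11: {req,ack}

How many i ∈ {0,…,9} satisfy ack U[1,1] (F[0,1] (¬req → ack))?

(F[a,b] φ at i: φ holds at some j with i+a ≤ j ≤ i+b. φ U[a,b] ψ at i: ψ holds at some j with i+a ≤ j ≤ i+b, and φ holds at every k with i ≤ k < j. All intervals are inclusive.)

Evaluate at each i in [0,9]:
  i=0: ✓ (rhs at j=1; lhs holds on [0,0])
  i=1: ✗ (no rhs in [2,2])
  i=2: ✗ (lhs fails at k=2 before rhs at j=3)
  i=3: ✗ (lhs fails at k=3 before rhs at j=4)
  i=4: ✓ (rhs at j=5; lhs holds on [4,4])
  i=5: ✓ (rhs at j=6; lhs holds on [5,5])
  i=6: ✓ (rhs at j=7; lhs holds on [6,6])
  i=7: ✗ (lhs fails at k=7 before rhs at j=8)
  i=8: ✗ (no rhs in [9,9])
  i=9: ✗ (lhs fails at k=9 before rhs at j=10)
Positions where it holds: {0, 4, 5, 6} → 4.

4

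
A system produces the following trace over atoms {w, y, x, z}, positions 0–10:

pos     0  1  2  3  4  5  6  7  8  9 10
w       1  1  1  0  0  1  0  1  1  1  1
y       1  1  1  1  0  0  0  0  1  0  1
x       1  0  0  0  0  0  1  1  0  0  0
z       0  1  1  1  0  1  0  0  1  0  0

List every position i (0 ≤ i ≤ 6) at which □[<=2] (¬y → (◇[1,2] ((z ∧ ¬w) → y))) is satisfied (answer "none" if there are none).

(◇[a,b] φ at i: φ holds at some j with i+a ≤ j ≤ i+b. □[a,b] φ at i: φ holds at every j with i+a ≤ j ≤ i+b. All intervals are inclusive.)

0, 1, 2, 3, 4, 5, 6

Evaluate at each i in [0,6]:
  i=0: ✓ (all of [0,2])
  i=1: ✓ (all of [1,3])
  i=2: ✓ (all of [2,4])
  i=3: ✓ (all of [3,5])
  i=4: ✓ (all of [4,6])
  i=5: ✓ (all of [5,7])
  i=6: ✓ (all of [6,8])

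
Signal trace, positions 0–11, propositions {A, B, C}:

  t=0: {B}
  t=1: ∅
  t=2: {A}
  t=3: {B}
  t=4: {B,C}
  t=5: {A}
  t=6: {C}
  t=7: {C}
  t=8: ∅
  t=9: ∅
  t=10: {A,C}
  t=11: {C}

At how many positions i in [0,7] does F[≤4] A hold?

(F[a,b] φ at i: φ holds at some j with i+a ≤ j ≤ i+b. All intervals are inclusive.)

Evaluate at each i in [0,7]:
  i=0: ✓ (witness j=2)
  i=1: ✓ (witness j=2)
  i=2: ✓ (witness j=2)
  i=3: ✓ (witness j=5)
  i=4: ✓ (witness j=5)
  i=5: ✓ (witness j=5)
  i=6: ✓ (witness j=10)
  i=7: ✓ (witness j=10)
Positions where it holds: {0, 1, 2, 3, 4, 5, 6, 7} → 8.

8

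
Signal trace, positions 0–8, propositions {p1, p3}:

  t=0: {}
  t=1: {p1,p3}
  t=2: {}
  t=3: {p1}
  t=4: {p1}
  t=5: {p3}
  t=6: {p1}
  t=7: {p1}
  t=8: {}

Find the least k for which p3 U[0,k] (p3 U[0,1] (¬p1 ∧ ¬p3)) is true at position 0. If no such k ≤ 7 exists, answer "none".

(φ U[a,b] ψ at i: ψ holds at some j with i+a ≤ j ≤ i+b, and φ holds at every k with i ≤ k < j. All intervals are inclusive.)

0

Need earliest j ≥ 0 with (p3 U[0,1] (¬p1 ∧ ¬p3)), and p3 at every k in [0,j-1].
  j=0: rhs holds (empty prefix). k = 0.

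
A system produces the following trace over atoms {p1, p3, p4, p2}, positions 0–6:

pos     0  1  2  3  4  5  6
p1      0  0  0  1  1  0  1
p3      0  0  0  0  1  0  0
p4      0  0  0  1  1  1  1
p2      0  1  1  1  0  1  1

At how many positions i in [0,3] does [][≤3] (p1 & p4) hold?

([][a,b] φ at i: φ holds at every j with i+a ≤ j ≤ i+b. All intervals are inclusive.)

0

Evaluate at each i in [0,3]:
  i=0: ✗ (fails at j=0)
  i=1: ✗ (fails at j=1)
  i=2: ✗ (fails at j=2)
  i=3: ✗ (fails at j=5)
Positions where it holds: {} → 0.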